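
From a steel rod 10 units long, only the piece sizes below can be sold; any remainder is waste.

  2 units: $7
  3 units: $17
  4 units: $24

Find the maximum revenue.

Let best[k] be the best obtainable value from length k. For each k, try every first piece i and keep the best of price[i] + best[k−i].
best[1] = 0
best[2] = 7
best[3] = 17
best[4] = 24
best[5] = 24
best[6] = 34  (first piece 3, then best[3]=17)
best[7] = 41  (first piece 3, then best[4]=24)
best[8] = 48  (first piece 4, then best[4]=24)
best[9] = 51  (first piece 3, then best[6]=34)
best[10] = 58  (first piece 3, then best[7]=41)
One optimal cutting: 4 + 3 + 3 → $58.

58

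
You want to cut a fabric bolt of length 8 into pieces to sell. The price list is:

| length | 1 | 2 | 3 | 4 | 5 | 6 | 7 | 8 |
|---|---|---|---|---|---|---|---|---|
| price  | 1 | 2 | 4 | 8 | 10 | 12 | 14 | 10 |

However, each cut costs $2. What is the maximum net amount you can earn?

14

Consider every possible first cut. r[k] is the best of p[i]+r[k−i] over all sellable i≤k, charging 2 whenever i<k.
r[1] = 1
r[2] = 2
r[3] = 4
r[4] = 8
r[5] = 10
r[6] = 12
r[7] = 14
r[8] = 14  (first piece 4, then r[4]=8)
One optimal plan: pieces 4 + 4 (1 cut) → $16 − $2 = $14.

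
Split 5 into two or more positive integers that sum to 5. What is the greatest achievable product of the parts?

Let f[k] be the best product for length k (with at least one cut). For each first piece i, the rest contributes max(k−i, f[k−i]).
f[2] = 1×max(1,0) = 1×1 = 1
f[3] = 1×max(2,1) = 1×2 = 2
f[4] = 2×max(2,1) = 2×2 = 4
f[5] = 2×max(3,2) = 2×3 = 6
One optimal split: 3 + 2; product 3×2 = 6.

6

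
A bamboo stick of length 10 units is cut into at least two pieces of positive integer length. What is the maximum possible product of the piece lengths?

36

Let g[k] be the best product for length k (with at least one cut). For each first piece i, the rest contributes max(k−i, g[k−i]).
g[2] = 1*max(1,0) = 1*1 = 1
g[3] = max(1*2, 2*1) = 2
g[4] = max(1*3, 2*2, 3*1) = 4
g[5] = max(1*4, 2*3, 3*2, 4*1) = 6
g[6] = max(1*6, 2*4, 3*3, 4*2, 5*1) = 9
g[7] = max(1*9, 2*6, 3*4, 4*3, 5*2, 6*1) = 12
g[8] = max(1*12, 2*9, 3*6, …, 6*2, 7*1) = 18
g[9] = max(1*18, 2*12, 3*9, …, 7*2, 8*1) = 27
g[10] = max(1*27, 2*18, 3*12, …, 8*2, 9*1) = 36
One optimal split: 3 + 3 + 2 + 2; product 3*3*2*2 = 36.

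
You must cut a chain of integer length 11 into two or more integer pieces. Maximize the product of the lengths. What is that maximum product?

54

Let f[k] be the best product for length k (with at least one cut). For each first piece i, the rest contributes max(k−i, f[k−i]).
f[2] = 1*max(1,0) = 1*1 = 1
f[3] = max(1*2, 2*1) = 2
f[4] = max(1*3, 2*2, 3*1) = 4
f[5] = max(1*4, 2*3, 3*2, 4*1) = 6
f[6] = max(1*6, 2*4, 3*3, 4*2, 5*1) = 9
f[7] = max(1*9, 2*6, 3*4, 4*3, 5*2, 6*1) = 12
f[8] = max(1*12, 2*9, 3*6, …, 6*2, 7*1) = 18
f[9] = max(1*18, 2*12, 3*9, …, 7*2, 8*1) = 27
f[10] = max(1*27, 2*18, 3*12, …, 8*2, 9*1) = 36
f[11] = max(1*36, 2*27, 3*18, …, 9*2, 10*1) = 54
One optimal split: 3 + 3 + 3 + 2; product 3*3*3*2 = 54.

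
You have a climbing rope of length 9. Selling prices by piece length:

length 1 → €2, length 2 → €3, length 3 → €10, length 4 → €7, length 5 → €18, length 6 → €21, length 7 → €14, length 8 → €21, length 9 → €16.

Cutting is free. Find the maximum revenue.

Let r[k] be the best obtainable value from length k. For each k, try every first piece i and keep the best of price[i] + r[k−i].
r[1] = 2
r[2] = max(2+2, 3+0) = 4
r[3] = max(2+4, 3+2, 10+0) = 10
r[4] = max(2+10, 3+4, 10+2, 7+0) = 12
r[5] = max(2+12, 3+10, 10+4, 7+2, 18+0) = 18
r[6] = max(2+18, 3+12, 10+10, 7+4, 18+2, 21+0) = 21
r[7] = max(2+21, 3+18, 10+12, …, 21+2, 14+0) = 23
r[8] = max(2+23, 3+21, 10+18, …, 14+2, 21+0) = 28
r[9] = max(2+28, 3+23, 10+21, …, 21+2, 16+0) = 31
One optimal cutting: 6 + 3 → €21 + €10 = €31.

31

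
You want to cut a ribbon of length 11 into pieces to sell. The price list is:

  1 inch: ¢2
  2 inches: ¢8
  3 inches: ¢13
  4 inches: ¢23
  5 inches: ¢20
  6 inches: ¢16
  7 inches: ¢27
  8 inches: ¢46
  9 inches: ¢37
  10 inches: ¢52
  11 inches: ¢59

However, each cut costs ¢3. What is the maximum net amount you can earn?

59

Consider every possible first cut. v[k] is the best of p[i]+v[k−i] over all sellable i≤k, charging 3 whenever i<k.
v[1] = 2
v[2] = max(2+2-3, 8+0) = 8
v[3] = max(2+8-3, 8+2-3, 13+0) = 13
v[4] = max(2+13-3, 8+8-3, 13+2-3, 23+0) = 23
v[5] = max(2+23-3, 8+13-3, 13+8-3, 23+2-3, 20+0) = 22
v[6] = max(2+22-3, 8+23-3, 13+13-3, 23+8-3, 20+2-3, 16+0) = 28
v[7] = max(2+28-3, 8+22-3, 13+23-3, …, 16+2-3, 27+0) = 33
v[8] = max(2+33-3, 8+28-3, 13+22-3, …, 27+2-3, 46+0) = 46
v[9] = max(2+46-3, 8+33-3, 13+28-3, …, 46+2-3, 37+0) = 45
v[10] = max(2+45-3, 8+46-3, 13+33-3, …, 37+2-3, 52+0) = 52
v[11] = max(2+52-3, 8+45-3, 13+46-3, …, 52+2-3, 59+0) = 59
Best is to make no cuts and sell whole for ¢59.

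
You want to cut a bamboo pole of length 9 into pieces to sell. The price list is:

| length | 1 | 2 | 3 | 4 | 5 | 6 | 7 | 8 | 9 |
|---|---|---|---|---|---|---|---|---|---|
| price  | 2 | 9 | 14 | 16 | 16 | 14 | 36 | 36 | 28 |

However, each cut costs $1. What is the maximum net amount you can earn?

44

Let v[k] be the best obtainable value from length k. For each k, try every first piece i and keep the best of price[i] + v[k−i] minus the 1 cut fee when i<k.
v[1] = 2
v[2] = 9
v[3] = 14
v[4] = 17  (first piece 2, then v[2]=9)
v[5] = 22  (first piece 2, then v[3]=14)
v[6] = 27  (first piece 3, then v[3]=14)
v[7] = 36
v[8] = 37  (first piece 1, then v[7]=36)
v[9] = 44  (first piece 2, then v[7]=36)
One optimal plan: pieces 7 + 2 (1 cut) → $45 − $1 = $44.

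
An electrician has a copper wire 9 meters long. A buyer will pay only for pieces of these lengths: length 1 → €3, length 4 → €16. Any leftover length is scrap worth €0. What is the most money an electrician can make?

Consider every possible first cut. f[k] is the best of p[i]+f[k−i] over all sellable i≤k.
f[1] = 3
f[2] = 6  (first piece 1, then f[1]=3)
f[3] = 9  (first piece 1, then f[2]=6)
f[4] = max(3+9, 16+0) = 16
f[5] = max(3+16, 16+3) = 19
f[6] = max(3+19, 16+6) = 22
f[7] = max(3+22, 16+9) = 25
f[8] = max(3+25, 16+16) = 32
f[9] = max(3+32, 16+19) = 35
One optimal cutting: 4 + 4 + 1 → €35.

35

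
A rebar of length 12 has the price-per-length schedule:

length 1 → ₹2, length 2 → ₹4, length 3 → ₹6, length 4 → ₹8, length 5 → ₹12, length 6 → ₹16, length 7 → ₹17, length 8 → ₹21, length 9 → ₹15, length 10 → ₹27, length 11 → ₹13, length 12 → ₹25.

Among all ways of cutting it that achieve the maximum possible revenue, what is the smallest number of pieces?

2

Let r[k] be the best obtainable value from length k. For each k, try every first piece i and keep the best of price[i] + r[k−i].
r[1] = 2
r[2] = max(2+2, 4+0) = 4
r[3] = max(2+4, 4+2, 6+0) = 6
r[4] = max(2+6, 4+4, 6+2, 8+0) = 8
r[5] = max(2+8, 4+6, 6+4, 8+2, 12+0) = 12
r[6] = max(2+12, 4+8, 6+6, 8+4, 12+2, 16+0) = 16
r[7] = max(2+16, 4+12, 6+8, …, 16+2, 17+0) = 18
r[8] = max(2+18, 4+16, 6+12, …, 17+2, 21+0) = 21
r[9] = max(2+21, 4+18, 6+16, …, 21+2, 15+0) = 23
r[10] = max(2+23, 4+21, 6+18, …, 15+2, 27+0) = 27
r[11] = max(2+27, 4+23, 6+21, …, 27+2, 13+0) = 29
r[12] = max(2+29, 4+27, 6+23, …, 13+2, 25+0) = 32
Maximum revenue is ₹32.
Now minimize piece count subject to staying optimal: for each k, pieces[k] = 1 + min over i with p[i]+r[k−i]=r[k] of pieces[k−i].
pieces[9] = 2
pieces[10] = 1
pieces[11] = 2
pieces[12] = 2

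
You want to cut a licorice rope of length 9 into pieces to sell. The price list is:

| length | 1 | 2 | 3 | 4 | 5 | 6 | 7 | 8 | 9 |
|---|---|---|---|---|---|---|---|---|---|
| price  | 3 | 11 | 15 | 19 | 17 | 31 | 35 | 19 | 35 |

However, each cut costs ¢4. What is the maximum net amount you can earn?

Build v[k] bottom-up: v[k] = max over allowed piece i of (p[i] + v[k−i]) − 4 per cut.
v[1] = 3
v[2] = 11
v[3] = 15
v[4] = 19
v[5] = 22  (first piece 2, then v[3]=15)
v[6] = 31
v[7] = 35
v[8] = 38  (first piece 2, then v[6]=31)
v[9] = 42  (first piece 2, then v[7]=35)
One optimal plan: pieces 7 + 2 (1 cut) → ¢46 − ¢4 = ¢42.

42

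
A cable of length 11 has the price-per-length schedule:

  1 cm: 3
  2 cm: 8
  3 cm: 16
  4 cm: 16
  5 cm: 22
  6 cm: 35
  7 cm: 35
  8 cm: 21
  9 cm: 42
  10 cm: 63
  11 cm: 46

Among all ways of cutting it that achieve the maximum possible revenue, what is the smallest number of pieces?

2

Build r[k] bottom-up: r[k] = max over allowed piece i of (p[i] + r[k−i]).
r[1] = 3
r[2] = max(3+3, 8+0) = 8
r[3] = max(3+8, 8+3, 16+0) = 16
r[4] = max(3+16, 8+8, 16+3, 16+0) = 19
r[5] = max(3+19, 8+16, 16+8, 16+3, 22+0) = 24
r[6] = max(3+24, 8+19, 16+16, 16+8, 22+3, 35+0) = 35
r[7] = max(3+35, 8+24, 16+19, …, 35+3, 35+0) = 38
r[8] = max(3+38, 8+35, 16+24, …, 35+3, 21+0) = 43
r[9] = max(3+43, 8+38, 16+35, …, 21+3, 42+0) = 51
r[10] = max(3+51, 8+43, 16+38, …, 42+3, 63+0) = 63
r[11] = max(3+63, 8+51, 16+43, …, 63+3, 46+0) = 66
Maximum revenue is 66.
Now minimize piece count subject to staying optimal: for each k, pieces[k] = 1 + min over i with p[i]+r[k−i]=r[k] of pieces[k−i].
pieces[8] = 2
pieces[9] = 2
pieces[10] = 1
pieces[11] = 2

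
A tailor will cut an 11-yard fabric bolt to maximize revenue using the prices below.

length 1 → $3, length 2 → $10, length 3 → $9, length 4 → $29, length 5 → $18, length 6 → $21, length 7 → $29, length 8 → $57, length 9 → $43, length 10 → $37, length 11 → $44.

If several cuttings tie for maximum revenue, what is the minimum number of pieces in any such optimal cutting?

Build r[k] bottom-up: r[k] = max over allowed piece i of (p[i] + r[k−i]).
r[1] = 3
r[2] = max(3+3, 10+0) = 10
r[3] = max(3+10, 10+3, 9+0) = 13
r[4] = max(3+13, 10+10, 9+3, 29+0) = 29
r[5] = max(3+29, 10+13, 9+10, 29+3, 18+0) = 32
r[6] = max(3+32, 10+29, 9+13, 29+10, 18+3, 21+0) = 39
r[7] = max(3+39, 10+32, 9+29, …, 21+3, 29+0) = 42
r[8] = max(3+42, 10+39, 9+32, …, 29+3, 57+0) = 58
r[9] = max(3+58, 10+42, 9+39, …, 57+3, 43+0) = 61
r[10] = max(3+61, 10+58, 9+42, …, 43+3, 37+0) = 68
r[11] = max(3+68, 10+61, 9+58, …, 37+3, 44+0) = 71
Maximum revenue is $71.
Now minimize piece count subject to staying optimal: for each k, pieces[k] = 1 + min over i with p[i]+r[k−i]=r[k] of pieces[k−i].
pieces[8] = 2
pieces[9] = 3
pieces[10] = 3
pieces[11] = 4

4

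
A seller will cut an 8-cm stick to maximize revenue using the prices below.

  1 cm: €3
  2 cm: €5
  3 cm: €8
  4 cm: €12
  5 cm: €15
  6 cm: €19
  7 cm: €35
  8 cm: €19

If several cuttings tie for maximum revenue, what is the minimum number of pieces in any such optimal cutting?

Let r[k] be the best obtainable value from length k. For each k, try every first piece i and keep the best of price[i] + r[k−i].
r[1] = 3
r[2] = max(3+3, 5+0) = 6
r[3] = max(3+6, 5+3, 8+0) = 9
r[4] = max(3+9, 5+6, 8+3, 12+0) = 12
r[5] = max(3+12, 5+9, 8+6, 12+3, 15+0) = 15
r[6] = max(3+15, 5+12, 8+9, 12+6, 15+3, 19+0) = 19
r[7] = max(3+19, 5+15, 8+12, …, 19+3, 35+0) = 35
r[8] = max(3+35, 5+19, 8+15, …, 35+3, 19+0) = 38
Maximum revenue is €38.
Now minimize piece count subject to staying optimal: for each k, pieces[k] = 1 + min over i with p[i]+r[k−i]=r[k] of pieces[k−i].
pieces[5] = 1
pieces[6] = 1
pieces[7] = 1
pieces[8] = 2

2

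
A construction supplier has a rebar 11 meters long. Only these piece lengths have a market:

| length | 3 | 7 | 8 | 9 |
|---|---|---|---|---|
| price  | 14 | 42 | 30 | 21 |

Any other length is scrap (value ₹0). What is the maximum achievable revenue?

56

Let best[k] be the best obtainable value from length k. For each k, try every first piece i and keep the best of price[i] + best[k−i].
best[1] = 0
best[2] = 0
best[3] = 14
best[4] = 14
best[5] = 14
best[6] = 28  (first piece 3, then best[3]=14)
best[7] = 42
best[8] = 42
best[9] = 42
best[10] = 56  (first piece 3, then best[7]=42)
best[11] = 56
One optimal cutting: pieces 7 + 3 with 1 meter of scrap → ₹56.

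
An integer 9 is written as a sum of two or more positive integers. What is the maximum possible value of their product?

Define g[k] = max over 1≤i<k of i · max(k−i, g[k−i]); the inner max lets the remainder stay uncut if that's better.
g[2] = 1*max(1,0) = 1*1 = 1
g[3] = 1*max(2,1) = 1*2 = 2
g[4] = 2*max(2,1) = 2*2 = 4
g[5] = 2*max(3,2) = 2*3 = 6
g[6] = 3*max(3,2) = 3*3 = 9
g[7] = 2*max(5,6) = 2*6 = 12
g[8] = 2*max(6,9) = 2*9 = 18
g[9] = 3*max(6,9) = 3*9 = 27
One optimal split: 3 + 3 + 3; product 3*3*3 = 27.

27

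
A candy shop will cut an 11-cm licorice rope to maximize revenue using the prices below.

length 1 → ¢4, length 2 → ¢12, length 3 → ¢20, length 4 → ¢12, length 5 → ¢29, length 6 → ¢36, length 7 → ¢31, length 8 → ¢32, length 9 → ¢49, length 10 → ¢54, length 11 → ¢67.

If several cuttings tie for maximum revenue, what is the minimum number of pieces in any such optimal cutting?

4

Let r[k] be the best obtainable value from length k. For each k, try every first piece i and keep the best of price[i] + r[k−i].
r[1] = 4
r[2] = max(4+4, 12+0) = 12
r[3] = max(4+12, 12+4, 20+0) = 20
r[4] = max(4+20, 12+12, 20+4, 12+0) = 24
r[5] = max(4+24, 12+20, 20+12, 12+4, 29+0) = 32
r[6] = max(4+32, 12+24, 20+20, 12+12, 29+4, 36+0) = 40
r[7] = max(4+40, 12+32, 20+24, …, 36+4, 31+0) = 44
r[8] = max(4+44, 12+40, 20+32, …, 31+4, 32+0) = 52
r[9] = max(4+52, 12+44, 20+40, …, 32+4, 49+0) = 60
r[10] = max(4+60, 12+52, 20+44, …, 49+4, 54+0) = 64
r[11] = max(4+64, 12+60, 20+52, …, 54+4, 67+0) = 72
Maximum revenue is ¢72.
Now minimize piece count subject to staying optimal: for each k, pieces[k] = 1 + min over i with p[i]+r[k−i]=r[k] of pieces[k−i].
pieces[8] = 3
pieces[9] = 3
pieces[10] = 4
pieces[11] = 4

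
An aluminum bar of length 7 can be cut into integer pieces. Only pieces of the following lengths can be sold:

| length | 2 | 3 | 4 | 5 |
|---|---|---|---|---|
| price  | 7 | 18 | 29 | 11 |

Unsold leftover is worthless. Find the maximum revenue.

Let f[k] be the best obtainable value from length k. For each k, try every first piece i and keep the best of price[i] + f[k−i].
f[1] = 0
f[2] = 7
f[3] = max(7+0, 18+0) = 18
f[4] = max(7+7, 18+0, 29+0) = 29
f[5] = max(7+18, 18+7, 29+0, 11+0) = 29
f[6] = max(7+29, 18+18, 29+7, 11+0) = 36
f[7] = max(7+29, 18+29, 29+18, 11+7) = 47
One optimal cutting: 4 + 3 → $47.

47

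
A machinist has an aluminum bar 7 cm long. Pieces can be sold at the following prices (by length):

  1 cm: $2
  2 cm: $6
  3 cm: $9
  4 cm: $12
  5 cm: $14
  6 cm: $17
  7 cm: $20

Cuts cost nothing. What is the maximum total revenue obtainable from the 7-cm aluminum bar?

21

Let best[k] be the best obtainable value from length k. For each k, try every first piece i and keep the best of price[i] + best[k−i].
best[1] = 2
best[2] = 6
best[3] = 9
best[4] = 12  (first piece 2, then best[2]=6)
best[5] = 15  (first piece 2, then best[3]=9)
best[6] = 18  (first piece 2, then best[4]=12)
best[7] = 21  (first piece 2, then best[5]=15)
One optimal cutting: 3 + 2 + 2 → $9 + $6 + $6 = $21.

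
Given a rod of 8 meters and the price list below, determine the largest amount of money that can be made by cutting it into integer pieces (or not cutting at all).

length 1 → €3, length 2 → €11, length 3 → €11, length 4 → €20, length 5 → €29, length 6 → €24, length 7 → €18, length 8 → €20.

44

Let best[k] be the best obtainable value from length k. For each k, try every first piece i and keep the best of price[i] + best[k−i].
best[1] = 3
best[2] = max(3+3, 11+0) = 11
best[3] = max(3+11, 11+3, 11+0) = 14
best[4] = max(3+14, 11+11, 11+3, 20+0) = 22
best[5] = max(3+22, 11+14, 11+11, 20+3, 29+0) = 29
best[6] = max(3+29, 11+22, 11+14, 20+11, 29+3, 24+0) = 33
best[7] = max(3+33, 11+29, 11+22, …, 24+3, 18+0) = 40
best[8] = max(3+40, 11+33, 11+29, …, 18+3, 20+0) = 44
One optimal cutting: 2 + 2 + 2 + 2 → €11 + €11 + €11 + €11 = €44.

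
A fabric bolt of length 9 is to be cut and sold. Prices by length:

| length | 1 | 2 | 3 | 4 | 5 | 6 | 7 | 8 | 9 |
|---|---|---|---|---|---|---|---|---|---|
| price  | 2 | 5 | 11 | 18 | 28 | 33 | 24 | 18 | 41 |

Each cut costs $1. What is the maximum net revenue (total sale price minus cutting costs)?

Consider every possible first cut. net[k] is the best of p[i]+net[k−i] over all sellable i≤k, charging 1 whenever i<k.
net[1] = 2
net[2] = max(2+2-1, 5+0) = 5
net[3] = max(2+5-1, 5+2-1, 11+0) = 11
net[4] = max(2+11-1, 5+5-1, 11+2-1, 18+0) = 18
net[5] = max(2+18-1, 5+11-1, 11+5-1, 18+2-1, 28+0) = 28
net[6] = max(2+28-1, 5+18-1, 11+11-1, 18+5-1, 28+2-1, 33+0) = 33
net[7] = max(2+33-1, 5+28-1, 11+18-1, …, 33+2-1, 24+0) = 34
net[8] = max(2+34-1, 5+33-1, 11+28-1, …, 24+2-1, 18+0) = 38
net[9] = max(2+38-1, 5+34-1, 11+33-1, …, 18+2-1, 41+0) = 45
One optimal plan: pieces 5 + 4 (1 cut) → $46 − $1 = $45.

45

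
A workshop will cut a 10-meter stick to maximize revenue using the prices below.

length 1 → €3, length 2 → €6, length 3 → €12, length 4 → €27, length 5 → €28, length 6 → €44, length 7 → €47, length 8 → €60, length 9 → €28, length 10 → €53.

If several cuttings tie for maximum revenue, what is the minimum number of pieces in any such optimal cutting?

Consider every possible first cut. r[k] is the best of p[i]+r[k−i] over all sellable i≤k.
r[1] = 3
r[2] = 6  (first piece 1, then r[1]=3)
r[3] = 12
r[4] = 27
r[5] = 30  (first piece 1, then r[4]=27)
r[6] = 44
r[7] = 47  (first piece 1, then r[6]=44)
r[8] = 60
r[9] = 63  (first piece 1, then r[8]=60)
r[10] = 71  (first piece 4, then r[6]=44)
Maximum revenue is €71.
Now minimize piece count subject to staying optimal: for each k, pieces[k] = 1 + min over i with p[i]+r[k−i]=r[k] of pieces[k−i].
pieces[7] = 1
pieces[8] = 1
pieces[9] = 2
pieces[10] = 2

2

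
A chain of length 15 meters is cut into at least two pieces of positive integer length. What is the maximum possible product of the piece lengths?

243

Define m[k] = max over 1≤i<k of i · max(k−i, m[k−i]); the inner max lets the remainder stay uncut if that's better.
m[2] = 1·max(1,0) = 1·1 = 1
m[3] = 1·max(2,1) = 1·2 = 2
m[4] = 2·max(2,1) = 2·2 = 4
m[5] = 2·max(3,2) = 2·3 = 6
m[6] = 3·max(3,2) = 3·3 = 9
m[7] = 2·max(5,6) = 2·6 = 12
m[8] = 2·max(6,9) = 2·9 = 18
m[9] = 3·max(6,9) = 3·9 = 27
m[10] = 2·max(8,18) = 2·18 = 36
m[11] = 2·max(9,27) = 2·27 = 54
m[12] = 3·max(9,27) = 3·27 = 81
m[13] = 2·max(11,54) = 2·54 = 108
m[14] = 2·max(12,81) = 2·81 = 162
m[15] = 3·max(12,81) = 3·81 = 243
One optimal split: 3 + 3 + 3 + 3 + 3; product 3·3·3·3·3 = 243.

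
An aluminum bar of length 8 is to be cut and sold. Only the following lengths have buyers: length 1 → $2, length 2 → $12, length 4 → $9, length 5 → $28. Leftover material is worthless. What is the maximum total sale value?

48

Build r[k] bottom-up: r[k] = max over allowed piece i of (p[i] + r[k−i]).
r[1] = 2
r[2] = max(2+2, 12+0) = 12
r[3] = max(2+12, 12+2) = 14
r[4] = max(2+14, 12+12, 9+0) = 24
r[5] = max(2+24, 12+14, 9+2, 28+0) = 28
r[6] = max(2+28, 12+24, 9+12, 28+2) = 36
r[7] = max(2+36, 12+28, 9+14, 28+12) = 40
r[8] = max(2+40, 12+36, 9+24, 28+14) = 48
One optimal cutting: 2 + 2 + 2 + 2 → $48.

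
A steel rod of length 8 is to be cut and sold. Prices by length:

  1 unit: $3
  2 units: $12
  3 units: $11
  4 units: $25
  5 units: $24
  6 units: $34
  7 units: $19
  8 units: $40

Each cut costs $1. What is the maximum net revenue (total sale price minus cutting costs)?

49

Let v[k] be the best obtainable value from length k. For each k, try every first piece i and keep the best of price[i] + v[k−i] minus the 1 cut fee when i<k.
v[1] = 3
v[2] = 12
v[3] = 14  (first piece 1, then v[2]=12)
v[4] = 25
v[5] = 27  (first piece 1, then v[4]=25)
v[6] = 36  (first piece 2, then v[4]=25)
v[7] = 38  (first piece 1, then v[6]=36)
v[8] = 49  (first piece 4, then v[4]=25)
One optimal plan: pieces 4 + 4 (1 cut) → $50 − $1 = $49.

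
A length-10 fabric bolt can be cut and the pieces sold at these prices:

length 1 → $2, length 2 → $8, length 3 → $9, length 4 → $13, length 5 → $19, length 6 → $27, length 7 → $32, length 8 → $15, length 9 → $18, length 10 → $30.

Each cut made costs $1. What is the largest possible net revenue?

Consider every possible first cut. net[k] is the best of p[i]+net[k−i] over all sellable i≤k, charging 1 whenever i<k.
net[1] = 2
net[2] = 8
net[3] = 9  (first piece 1, then net[2]=8)
net[4] = 15  (first piece 2, then net[2]=8)
net[5] = 19
net[6] = 27
net[7] = 32
net[8] = 34  (first piece 2, then net[6]=27)
net[9] = 39  (first piece 2, then net[7]=32)
net[10] = 41  (first piece 2, then net[8]=34)
One optimal plan: pieces 6 + 2 + 2 (2 cuts) → $43 − $2 = $41.

41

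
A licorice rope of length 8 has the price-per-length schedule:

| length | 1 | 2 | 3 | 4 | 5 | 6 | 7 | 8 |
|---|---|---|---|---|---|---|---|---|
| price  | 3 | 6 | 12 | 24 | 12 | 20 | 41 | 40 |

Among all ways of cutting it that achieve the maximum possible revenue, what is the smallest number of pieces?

2

Consider every possible first cut. r[k] is the best of p[i]+r[k−i] over all sellable i≤k.
r[1] = 3
r[2] = 6  (first piece 1, then r[1]=3)
r[3] = 12
r[4] = 24
r[5] = 27  (first piece 1, then r[4]=24)
r[6] = 30  (first piece 1, then r[5]=27)
r[7] = 41
r[8] = 48  (first piece 4, then r[4]=24)
Maximum revenue is ¢48.
Now minimize piece count subject to staying optimal: for each k, pieces[k] = 1 + min over i with p[i]+r[k−i]=r[k] of pieces[k−i].
pieces[5] = 2
pieces[6] = 2
pieces[7] = 1
pieces[8] = 2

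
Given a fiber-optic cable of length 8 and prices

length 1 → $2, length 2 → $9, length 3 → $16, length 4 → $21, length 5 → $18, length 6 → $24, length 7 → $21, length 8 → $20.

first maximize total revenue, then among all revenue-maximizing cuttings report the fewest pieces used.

2

Let r[k] be the best obtainable value from length k. For each k, try every first piece i and keep the best of price[i] + r[k−i].
r[1] = 2
r[2] = 9
r[3] = 16
r[4] = 21
r[5] = 25  (first piece 2, then r[3]=16)
r[6] = 32  (first piece 3, then r[3]=16)
r[7] = 37  (first piece 3, then r[4]=21)
r[8] = 42  (first piece 4, then r[4]=21)
Maximum revenue is $42.
Now minimize piece count subject to staying optimal: for each k, pieces[k] = 1 + min over i with p[i]+r[k−i]=r[k] of pieces[k−i].
pieces[5] = 2
pieces[6] = 2
pieces[7] = 2
pieces[8] = 2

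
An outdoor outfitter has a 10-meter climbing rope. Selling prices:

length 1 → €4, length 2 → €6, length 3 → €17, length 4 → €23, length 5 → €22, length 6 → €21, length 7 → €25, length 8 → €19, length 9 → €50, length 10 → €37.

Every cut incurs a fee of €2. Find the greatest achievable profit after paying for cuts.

Consider every possible first cut. v[k] is the best of p[i]+v[k−i] over all sellable i≤k, charging 2 whenever i<k.
v[1] = 4
v[2] = 6  (first piece 1, then v[1]=4)
v[3] = 17
v[4] = 23
v[5] = 25  (first piece 1, then v[4]=23)
v[6] = 32  (first piece 3, then v[3]=17)
v[7] = 38  (first piece 3, then v[4]=23)
v[8] = 44  (first piece 4, then v[4]=23)
v[9] = 50
v[10] = 53  (first piece 3, then v[7]=38)
One optimal plan: pieces 4 + 3 + 3 (2 cuts) → €57 − €4 = €53.

53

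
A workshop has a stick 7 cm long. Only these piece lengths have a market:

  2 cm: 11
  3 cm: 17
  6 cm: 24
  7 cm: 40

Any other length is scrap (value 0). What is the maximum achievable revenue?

40

Build r[k] bottom-up: r[k] = max over allowed piece i of (p[i] + r[k−i]).
r[1] = 0
r[2] = 11
r[3] = 17
r[4] = 22  (first piece 2, then r[2]=11)
r[5] = 28  (first piece 2, then r[3]=17)
r[6] = 34  (first piece 3, then r[3]=17)
r[7] = 40
One optimal cutting: 7 → 40.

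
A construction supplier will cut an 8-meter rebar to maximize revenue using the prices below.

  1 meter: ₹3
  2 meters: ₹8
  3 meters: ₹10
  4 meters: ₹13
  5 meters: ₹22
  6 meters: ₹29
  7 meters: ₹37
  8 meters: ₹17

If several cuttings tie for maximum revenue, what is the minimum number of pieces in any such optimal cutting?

2

Consider every possible first cut. r[k] is the best of p[i]+r[k−i] over all sellable i≤k.
r[1] = 3
r[2] = max(3+3, 8+0) = 8
r[3] = max(3+8, 8+3, 10+0) = 11
r[4] = max(3+11, 8+8, 10+3, 13+0) = 16
r[5] = max(3+16, 8+11, 10+8, 13+3, 22+0) = 22
r[6] = max(3+22, 8+16, 10+11, 13+8, 22+3, 29+0) = 29
r[7] = max(3+29, 8+22, 10+16, …, 29+3, 37+0) = 37
r[8] = max(3+37, 8+29, 10+22, …, 37+3, 17+0) = 40
Maximum revenue is ₹40.
Now minimize piece count subject to staying optimal: for each k, pieces[k] = 1 + min over i with p[i]+r[k−i]=r[k] of pieces[k−i].
pieces[5] = 1
pieces[6] = 1
pieces[7] = 1
pieces[8] = 2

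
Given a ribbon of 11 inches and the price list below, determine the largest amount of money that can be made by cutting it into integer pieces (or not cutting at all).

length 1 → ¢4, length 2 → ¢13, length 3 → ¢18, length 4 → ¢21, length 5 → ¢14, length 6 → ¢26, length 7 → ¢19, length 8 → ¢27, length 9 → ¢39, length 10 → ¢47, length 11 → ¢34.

70

Build v[k] bottom-up: v[k] = max over allowed piece i of (p[i] + v[k−i]).
v[1] = 4
v[2] = max(4+4, 13+0) = 13
v[3] = max(4+13, 13+4, 18+0) = 18
v[4] = max(4+18, 13+13, 18+4, 21+0) = 26
v[5] = max(4+26, 13+18, 18+13, 21+4, 14+0) = 31
v[6] = max(4+31, 13+26, 18+18, 21+13, 14+4, 26+0) = 39
v[7] = max(4+39, 13+31, 18+26, …, 26+4, 19+0) = 44
v[8] = max(4+44, 13+39, 18+31, …, 19+4, 27+0) = 52
v[9] = max(4+52, 13+44, 18+39, …, 27+4, 39+0) = 57
v[10] = max(4+57, 13+52, 18+44, …, 39+4, 47+0) = 65
v[11] = max(4+65, 13+57, 18+52, …, 47+4, 34+0) = 70
One optimal cutting: 3 + 2 + 2 + 2 + 2 → ¢18 + ¢13 + ¢13 + ¢13 + ¢13 = ¢70.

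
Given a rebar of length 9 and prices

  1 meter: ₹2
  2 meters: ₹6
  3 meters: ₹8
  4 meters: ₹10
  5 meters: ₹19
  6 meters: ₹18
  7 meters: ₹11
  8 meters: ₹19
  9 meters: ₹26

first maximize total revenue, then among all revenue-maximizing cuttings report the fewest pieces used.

3

Let r[k] be the best obtainable value from length k. For each k, try every first piece i and keep the best of price[i] + r[k−i].
r[1] = 2
r[2] = 6
r[3] = 8  (first piece 1, then r[2]=6)
r[4] = 12  (first piece 2, then r[2]=6)
r[5] = 19
r[6] = 21  (first piece 1, then r[5]=19)
r[7] = 25  (first piece 2, then r[5]=19)
r[8] = 27  (first piece 1, then r[7]=25)
r[9] = 31  (first piece 2, then r[7]=25)
Maximum revenue is ₹31.
Now minimize piece count subject to staying optimal: for each k, pieces[k] = 1 + min over i with p[i]+r[k−i]=r[k] of pieces[k−i].
pieces[6] = 2
pieces[7] = 2
pieces[8] = 2
pieces[9] = 3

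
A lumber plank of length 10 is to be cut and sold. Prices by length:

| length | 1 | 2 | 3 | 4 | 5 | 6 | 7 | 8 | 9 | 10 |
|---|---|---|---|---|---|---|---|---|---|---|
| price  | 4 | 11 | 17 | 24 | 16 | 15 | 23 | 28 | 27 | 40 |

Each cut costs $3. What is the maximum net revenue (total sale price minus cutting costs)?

Build net[k] bottom-up: net[k] = max over allowed piece i of (p[i] + net[k−i]) − 3 per cut.
net[1] = 4
net[2] = max(4+4-3, 11+0) = 11
net[3] = max(4+11-3, 11+4-3, 17+0) = 17
net[4] = max(4+17-3, 11+11-3, 17+4-3, 24+0) = 24
net[5] = max(4+24-3, 11+17-3, 17+11-3, 24+4-3, 16+0) = 25
net[6] = max(4+25-3, 11+24-3, 17+17-3, 24+11-3, 16+4-3, 15+0) = 32
net[7] = max(4+32-3, 11+25-3, 17+24-3, …, 15+4-3, 23+0) = 38
net[8] = max(4+38-3, 11+32-3, 17+25-3, …, 23+4-3, 28+0) = 45
net[9] = max(4+45-3, 11+38-3, 17+32-3, …, 28+4-3, 27+0) = 46
net[10] = max(4+46-3, 11+45-3, 17+38-3, …, 27+4-3, 40+0) = 53
One optimal plan: pieces 4 + 4 + 2 (2 cuts) → $59 − $6 = $53.

53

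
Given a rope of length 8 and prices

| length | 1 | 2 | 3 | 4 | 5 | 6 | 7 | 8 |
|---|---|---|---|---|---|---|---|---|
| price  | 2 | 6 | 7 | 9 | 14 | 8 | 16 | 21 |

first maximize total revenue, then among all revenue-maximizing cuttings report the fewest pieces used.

4

Let r[k] be the best obtainable value from length k. For each k, try every first piece i and keep the best of price[i] + r[k−i].
r[1] = 2
r[2] = max(2+2, 6+0) = 6
r[3] = max(2+6, 6+2, 7+0) = 8
r[4] = max(2+8, 6+6, 7+2, 9+0) = 12
r[5] = max(2+12, 6+8, 7+6, 9+2, 14+0) = 14
r[6] = max(2+14, 6+12, 7+8, 9+6, 14+2, 8+0) = 18
r[7] = max(2+18, 6+14, 7+12, …, 8+2, 16+0) = 20
r[8] = max(2+20, 6+18, 7+14, …, 16+2, 21+0) = 24
Maximum revenue is €24.
Now minimize piece count subject to staying optimal: for each k, pieces[k] = 1 + min over i with p[i]+r[k−i]=r[k] of pieces[k−i].
pieces[5] = 1
pieces[6] = 3
pieces[7] = 2
pieces[8] = 4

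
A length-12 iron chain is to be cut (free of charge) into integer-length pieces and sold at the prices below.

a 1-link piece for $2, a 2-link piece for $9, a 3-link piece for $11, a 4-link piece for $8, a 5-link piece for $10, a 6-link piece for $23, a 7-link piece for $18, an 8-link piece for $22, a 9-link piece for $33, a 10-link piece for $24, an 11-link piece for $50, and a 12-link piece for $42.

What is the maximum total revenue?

54

Consider every possible first cut. R[k] is the best of p[i]+R[k−i] over all sellable i≤k.
R[1] = 2
R[2] = 9
R[3] = 11  (first piece 1, then R[2]=9)
R[4] = 18  (first piece 2, then R[2]=9)
R[5] = 20  (first piece 1, then R[4]=18)
R[6] = 27  (first piece 2, then R[4]=18)
R[7] = 29  (first piece 1, then R[6]=27)
R[8] = 36  (first piece 2, then R[6]=27)
R[9] = 38  (first piece 1, then R[8]=36)
R[10] = 45  (first piece 2, then R[8]=36)
R[11] = 50
R[12] = 54  (first piece 2, then R[10]=45)
One optimal cutting: 2 + 2 + 2 + 2 + 2 + 2 → $9 + $9 + $9 + $9 + $9 + $9 = $54.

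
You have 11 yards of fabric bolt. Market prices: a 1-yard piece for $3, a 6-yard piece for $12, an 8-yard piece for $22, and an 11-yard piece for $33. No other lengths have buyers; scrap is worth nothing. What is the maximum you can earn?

Build best[k] bottom-up: best[k] = max over allowed piece i of (p[i] + best[k−i]).
best[1] = 3
best[2] = 6  (first piece 1, then best[1]=3)
best[3] = 9  (first piece 1, then best[2]=6)
best[4] = 12  (first piece 1, then best[3]=9)
best[5] = 15  (first piece 1, then best[4]=12)
best[6] = max(3+15, 12+0) = 18
best[7] = max(3+18, 12+3) = 21
best[8] = max(3+21, 12+6, 22+0) = 24
best[9] = max(3+24, 12+9, 22+3) = 27
best[10] = max(3+27, 12+12, 22+6) = 30
best[11] = max(3+30, 12+15, 22+9, 33+0) = 33
One optimal cutting: 1 + 1 + 1 + 1 + 1 + 1 + 1 + 1 + 1 + 1 + 1 → $33.

33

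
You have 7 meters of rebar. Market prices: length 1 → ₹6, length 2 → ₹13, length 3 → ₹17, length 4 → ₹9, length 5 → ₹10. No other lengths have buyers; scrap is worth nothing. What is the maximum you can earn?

45

Build f[k] bottom-up: f[k] = max over allowed piece i of (p[i] + f[k−i]).
f[1] = 6
f[2] = 13
f[3] = 19  (first piece 1, then f[2]=13)
f[4] = 26  (first piece 2, then f[2]=13)
f[5] = 32  (first piece 1, then f[4]=26)
f[6] = 39  (first piece 2, then f[4]=26)
f[7] = 45  (first piece 1, then f[6]=39)
One optimal cutting: 2 + 2 + 2 + 1 → ₹45.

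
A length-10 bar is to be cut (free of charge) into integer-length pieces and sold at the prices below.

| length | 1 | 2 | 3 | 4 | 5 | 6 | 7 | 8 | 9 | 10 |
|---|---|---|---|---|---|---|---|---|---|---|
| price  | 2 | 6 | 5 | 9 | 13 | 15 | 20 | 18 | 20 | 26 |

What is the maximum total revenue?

30

Consider every possible first cut. best[k] is the best of p[i]+best[k−i] over all sellable i≤k.
best[1] = 2
best[2] = 6
best[3] = 8  (first piece 1, then best[2]=6)
best[4] = 12  (first piece 2, then best[2]=6)
best[5] = 14  (first piece 1, then best[4]=12)
best[6] = 18  (first piece 2, then best[4]=12)
best[7] = 20  (first piece 1, then best[6]=18)
best[8] = 24  (first piece 2, then best[6]=18)
best[9] = 26  (first piece 1, then best[8]=24)
best[10] = 30  (first piece 2, then best[8]=24)
One optimal cutting: 2 + 2 + 2 + 2 + 2 → $6 + $6 + $6 + $6 + $6 = $30.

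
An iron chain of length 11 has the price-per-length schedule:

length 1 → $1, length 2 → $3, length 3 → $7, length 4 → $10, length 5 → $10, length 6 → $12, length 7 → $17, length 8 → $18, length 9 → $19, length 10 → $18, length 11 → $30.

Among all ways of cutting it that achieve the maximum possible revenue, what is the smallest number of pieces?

Let r[k] be the best obtainable value from length k. For each k, try every first piece i and keep the best of price[i] + r[k−i].
r[1] = 1
r[2] = max(1+1, 3+0) = 3
r[3] = max(1+3, 3+1, 7+0) = 7
r[4] = max(1+7, 3+3, 7+1, 10+0) = 10
r[5] = max(1+10, 3+7, 7+3, 10+1, 10+0) = 11
r[6] = max(1+11, 3+10, 7+7, 10+3, 10+1, 12+0) = 14
r[7] = max(1+14, 3+11, 7+10, …, 12+1, 17+0) = 17
r[8] = max(1+17, 3+14, 7+11, …, 17+1, 18+0) = 20
r[9] = max(1+20, 3+17, 7+14, …, 18+1, 19+0) = 21
r[10] = max(1+21, 3+20, 7+17, …, 19+1, 18+0) = 24
r[11] = max(1+24, 3+21, 7+20, …, 18+1, 30+0) = 30
Maximum revenue is $30.
Now minimize piece count subject to staying optimal: for each k, pieces[k] = 1 + min over i with p[i]+r[k−i]=r[k] of pieces[k−i].
pieces[8] = 2
pieces[9] = 3
pieces[10] = 2
pieces[11] = 1

1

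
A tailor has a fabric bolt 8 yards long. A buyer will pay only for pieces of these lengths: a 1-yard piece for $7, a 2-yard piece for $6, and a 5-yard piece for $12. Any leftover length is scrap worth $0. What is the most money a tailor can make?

56

Let best[k] be the best obtainable value from length k. For each k, try every first piece i and keep the best of price[i] + best[k−i].
best[1] = 7
best[2] = 14  (first piece 1, then best[1]=7)
best[3] = 21  (first piece 1, then best[2]=14)
best[4] = 28  (first piece 1, then best[3]=21)
best[5] = 35  (first piece 1, then best[4]=28)
best[6] = 42  (first piece 1, then best[5]=35)
best[7] = 49  (first piece 1, then best[6]=42)
best[8] = 56  (first piece 1, then best[7]=49)
One optimal cutting: 1 + 1 + 1 + 1 + 1 + 1 + 1 + 1 → $56.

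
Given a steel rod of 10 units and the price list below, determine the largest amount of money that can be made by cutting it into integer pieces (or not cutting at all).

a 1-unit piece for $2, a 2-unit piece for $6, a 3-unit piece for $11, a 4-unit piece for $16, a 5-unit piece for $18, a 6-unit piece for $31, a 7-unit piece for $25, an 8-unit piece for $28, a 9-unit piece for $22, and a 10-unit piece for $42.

Let r[k] be the best obtainable value from length k. For each k, try every first piece i and keep the best of price[i] + r[k−i].
r[1] = 2
r[2] = 6
r[3] = 11
r[4] = 16
r[5] = 18  (first piece 1, then r[4]=16)
r[6] = 31
r[7] = 33  (first piece 1, then r[6]=31)
r[8] = 37  (first piece 2, then r[6]=31)
r[9] = 42  (first piece 3, then r[6]=31)
r[10] = 47  (first piece 4, then r[6]=31)
One optimal cutting: 6 + 4 → $31 + $16 = $47.

47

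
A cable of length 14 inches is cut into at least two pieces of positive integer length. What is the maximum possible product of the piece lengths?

Let f[k] be the best product for length k (with at least one cut). For each first piece i, the rest contributes max(k−i, f[k−i]).
f[2] = 1*max(1,0) = 1*1 = 1
f[3] = max(1*2, 2*1) = 2
f[4] = max(1*3, 2*2, 3*1) = 4
f[5] = max(1*4, 2*3, 3*2, 4*1) = 6
f[6] = max(1*6, 2*4, 3*3, 4*2, 5*1) = 9
f[7] = max(1*9, 2*6, 3*4, 4*3, 5*2, 6*1) = 12
f[8] = max(1*12, 2*9, 3*6, …, 6*2, 7*1) = 18
f[9] = max(1*18, 2*12, 3*9, …, 7*2, 8*1) = 27
f[10] = max(1*27, 2*18, 3*12, …, 8*2, 9*1) = 36
f[11] = max(1*36, 2*27, 3*18, …, 9*2, 10*1) = 54
f[12] = max(1*54, 2*36, 3*27, …, 10*2, 11*1) = 81
f[13] = max(1*81, 2*54, 3*36, …, 11*2, 12*1) = 108
f[14] = max(1*108, 2*81, 3*54, …, 12*2, 13*1) = 162
One optimal split: 3 + 3 + 3 + 3 + 2; product 3*3*3*3*2 = 162.

162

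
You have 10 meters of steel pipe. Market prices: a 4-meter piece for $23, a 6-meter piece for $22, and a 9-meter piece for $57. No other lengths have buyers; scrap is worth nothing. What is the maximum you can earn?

Consider every possible first cut. f[k] is the best of p[i]+f[k−i] over all sellable i≤k.
f[1] = 0
f[2] = 0
f[3] = 0
f[4] = 23
f[5] = 23
f[6] = 23
f[7] = 23
f[8] = 46  (first piece 4, then f[4]=23)
f[9] = 57
f[10] = 57
One optimal cutting: pieces 9 with 1 meter of scrap → $57.

57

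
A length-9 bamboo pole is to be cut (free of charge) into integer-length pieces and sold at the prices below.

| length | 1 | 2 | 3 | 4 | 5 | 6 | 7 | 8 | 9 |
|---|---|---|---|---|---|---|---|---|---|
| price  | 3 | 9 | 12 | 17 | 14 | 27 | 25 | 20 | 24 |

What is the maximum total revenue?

39

Build best[k] bottom-up: best[k] = max over allowed piece i of (p[i] + best[k−i]).
best[1] = 3
best[2] = max(3+3, 9+0) = 9
best[3] = max(3+9, 9+3, 12+0) = 12
best[4] = max(3+12, 9+9, 12+3, 17+0) = 18
best[5] = max(3+18, 9+12, 12+9, 17+3, 14+0) = 21
best[6] = max(3+21, 9+18, 12+12, 17+9, 14+3, 27+0) = 27
best[7] = max(3+27, 9+21, 12+18, …, 27+3, 25+0) = 30
best[8] = max(3+30, 9+27, 12+21, …, 25+3, 20+0) = 36
best[9] = max(3+36, 9+30, 12+27, …, 20+3, 24+0) = 39
One optimal cutting: 2 + 2 + 2 + 2 + 1 → $9 + $9 + $9 + $9 + $3 = $39.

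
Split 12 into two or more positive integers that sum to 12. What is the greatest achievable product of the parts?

Let m[k] be the best product for length k (with at least one cut). For each first piece i, the rest contributes max(k−i, m[k−i]).
m[2] = 1×max(1,0) = 1×1 = 1
m[3] = 1×max(2,1) = 1×2 = 2
m[4] = 2×max(2,1) = 2×2 = 4
m[5] = 2×max(3,2) = 2×3 = 6
m[6] = 3×max(3,2) = 3×3 = 9
m[7] = 2×max(5,6) = 2×6 = 12
m[8] = 2×max(6,9) = 2×9 = 18
m[9] = 3×max(6,9) = 3×9 = 27
m[10] = 2×max(8,18) = 2×18 = 36
m[11] = 2×max(9,27) = 2×27 = 54
m[12] = 3×max(9,27) = 3×27 = 81
One optimal split: 3 + 3 + 3 + 3; product 3×3×3×3 = 81.

81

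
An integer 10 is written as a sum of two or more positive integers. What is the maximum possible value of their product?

Fill prod[k] for k=2..10: at each k try every first piece i and multiply by the better of (k−i) uncut or prod[k−i].
Small cases: prod[2]=1, prod[3]=2, prod[4]=4.
prod[5] = max(1×4, 2×3, 3×2, 4×1) = 6
prod[6] = max(1×6, 2×4, 3×3, 4×2, 5×1) = 9
prod[7] = max(1×9, 2×6, 3×4, 4×3, 5×2, 6×1) = 12
prod[8] = max(1×12, 2×9, 3×6, …, 6×2, 7×1) = 18
prod[9] = max(1×18, 2×12, 3×9, …, 7×2, 8×1) = 27
prod[10] = max(1×27, 2×18, 3×12, …, 8×2, 9×1) = 36
One optimal split: 3 + 3 + 2 + 2; product 3×3×2×2 = 36.

36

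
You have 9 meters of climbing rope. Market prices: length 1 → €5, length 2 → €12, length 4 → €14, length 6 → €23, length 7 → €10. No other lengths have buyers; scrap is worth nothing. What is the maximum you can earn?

53

Let r[k] be the best obtainable value from length k. For each k, try every first piece i and keep the best of price[i] + r[k−i].
r[1] = 5
r[2] = max(5+5, 12+0) = 12
r[3] = max(5+12, 12+5) = 17
r[4] = max(5+17, 12+12, 14+0) = 24
r[5] = max(5+24, 12+17, 14+5) = 29
r[6] = max(5+29, 12+24, 14+12, 23+0) = 36
r[7] = max(5+36, 12+29, 14+17, 23+5, 10+0) = 41
r[8] = max(5+41, 12+36, 14+24, 23+12, 10+5) = 48
r[9] = max(5+48, 12+41, 14+29, 23+17, 10+12) = 53
One optimal cutting: 2 + 2 + 2 + 2 + 1 → €53.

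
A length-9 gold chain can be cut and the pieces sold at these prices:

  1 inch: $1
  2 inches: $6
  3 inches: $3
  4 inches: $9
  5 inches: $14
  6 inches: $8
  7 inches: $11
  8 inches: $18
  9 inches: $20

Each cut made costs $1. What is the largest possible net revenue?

Let net[k] be the best obtainable value from length k. For each k, try every first piece i and keep the best of price[i] + net[k−i] minus the 1 cut fee when i<k.
net[1] = 1
net[2] = max(1+1-1, 6+0) = 6
net[3] = max(1+6-1, 6+1-1, 3+0) = 6
net[4] = max(1+6-1, 6+6-1, 3+1-1, 9+0) = 11
net[5] = max(1+11-1, 6+6-1, 3+6-1, 9+1-1, 14+0) = 14
net[6] = max(1+14-1, 6+11-1, 3+6-1, 9+6-1, 14+1-1, 8+0) = 16
net[7] = max(1+16-1, 6+14-1, 3+11-1, …, 8+1-1, 11+0) = 19
net[8] = max(1+19-1, 6+16-1, 3+14-1, …, 11+1-1, 18+0) = 21
net[9] = max(1+21-1, 6+19-1, 3+16-1, …, 18+1-1, 20+0) = 24
One optimal plan: pieces 5 + 2 + 2 (2 cuts) → $26 − $2 = $24.

24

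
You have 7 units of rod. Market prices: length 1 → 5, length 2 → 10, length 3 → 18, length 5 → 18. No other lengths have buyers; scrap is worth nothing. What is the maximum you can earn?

Build f[k] bottom-up: f[k] = max over allowed piece i of (p[i] + f[k−i]).
f[1] = 5
f[2] = max(5+5, 10+0) = 10
f[3] = max(5+10, 10+5, 18+0) = 18
f[4] = max(5+18, 10+10, 18+5) = 23
f[5] = max(5+23, 10+18, 18+10, 18+0) = 28
f[6] = max(5+28, 10+23, 18+18, 18+5) = 36
f[7] = max(5+36, 10+28, 18+23, 18+10) = 41
One optimal cutting: 3 + 3 + 1 → 41.

41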